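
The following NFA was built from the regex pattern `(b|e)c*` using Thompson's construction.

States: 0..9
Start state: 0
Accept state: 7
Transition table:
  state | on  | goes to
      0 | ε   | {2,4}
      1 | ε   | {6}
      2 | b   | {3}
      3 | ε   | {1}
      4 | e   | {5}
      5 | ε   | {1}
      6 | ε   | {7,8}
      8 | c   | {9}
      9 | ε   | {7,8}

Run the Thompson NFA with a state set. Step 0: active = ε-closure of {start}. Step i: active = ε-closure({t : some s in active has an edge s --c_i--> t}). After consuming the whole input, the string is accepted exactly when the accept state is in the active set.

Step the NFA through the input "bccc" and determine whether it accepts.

S₀ = ε-closure({0}) = {0,2,4}
'b' @ 1: {1,3,6,7,8}  ✓accept
'c' @ 2: {7,8,9}  ✓accept
'c' @ 3: {7,8,9}  ✓accept
'c' @ 4: {7,8,9}  ✓accept
end set {7,8,9} — state 7 in

Answer: ACCEPT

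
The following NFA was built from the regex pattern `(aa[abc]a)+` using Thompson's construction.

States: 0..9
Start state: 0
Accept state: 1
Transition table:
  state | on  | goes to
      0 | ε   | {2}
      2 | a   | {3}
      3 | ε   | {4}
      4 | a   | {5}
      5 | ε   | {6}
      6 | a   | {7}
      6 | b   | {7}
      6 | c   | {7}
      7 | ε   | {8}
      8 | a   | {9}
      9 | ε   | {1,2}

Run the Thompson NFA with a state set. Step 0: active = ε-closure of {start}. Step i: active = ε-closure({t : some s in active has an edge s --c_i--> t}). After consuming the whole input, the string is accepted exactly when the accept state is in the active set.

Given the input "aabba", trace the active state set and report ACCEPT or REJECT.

start: ε-closure({0}) = {0,2}
'a' @ 1: {3,4}
'a' @ 2: {5,6}
'b' @ 3: {7,8}
'b' @ 4: {}  — no active states
rest 'a' ignored (set empty)
end set {} — state 1 not in

Answer: REJECT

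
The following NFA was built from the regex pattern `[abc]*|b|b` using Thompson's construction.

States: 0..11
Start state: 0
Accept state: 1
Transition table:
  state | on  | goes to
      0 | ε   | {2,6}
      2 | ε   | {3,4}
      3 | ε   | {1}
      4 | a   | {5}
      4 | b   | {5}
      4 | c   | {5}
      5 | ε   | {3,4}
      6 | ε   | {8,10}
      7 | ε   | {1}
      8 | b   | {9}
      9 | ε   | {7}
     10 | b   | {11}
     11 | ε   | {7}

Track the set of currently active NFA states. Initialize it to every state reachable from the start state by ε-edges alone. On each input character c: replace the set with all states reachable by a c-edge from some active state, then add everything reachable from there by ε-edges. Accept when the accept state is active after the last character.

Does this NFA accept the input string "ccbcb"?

Answer: ACCEPT

Derivation:
S₀ = ε-closure({0}) = {0,1,2,3,4,6,8,10}
'c' @ 1: {1,3,4,5}  ✓accept
'c' @ 2: {1,3,4,5}  ✓accept
'b' @ 3: {1,3,4,5}  ✓accept
'c' @ 4: {1,3,4,5}  ✓accept
'b' @ 5: {1,3,4,5}  ✓accept
final: {1,3,4,5}; accept 1 in set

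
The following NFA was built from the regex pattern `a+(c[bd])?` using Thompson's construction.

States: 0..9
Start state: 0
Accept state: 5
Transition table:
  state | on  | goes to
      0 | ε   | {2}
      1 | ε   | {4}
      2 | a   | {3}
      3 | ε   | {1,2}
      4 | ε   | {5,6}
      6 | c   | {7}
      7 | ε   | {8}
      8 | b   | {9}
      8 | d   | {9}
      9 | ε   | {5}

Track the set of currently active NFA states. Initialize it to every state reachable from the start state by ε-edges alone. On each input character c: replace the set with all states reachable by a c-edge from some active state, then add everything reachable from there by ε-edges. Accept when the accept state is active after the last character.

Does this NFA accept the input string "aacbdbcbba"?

initial (ε-close {0}): {0,2}
'a' @ 1: {1,2,3,4,5,6}  [accepting]
'a' @ 2: {1,2,3,4,5,6}  [accepting]
'c' @ 3: {7,8}
'b' @ 4: {5,9}  [accepting]
'd' @ 5: {}  — state set empty
rest 'bcbba' ignored (set empty)
after full input: {}  (accept=5 not in)

Answer: REJECT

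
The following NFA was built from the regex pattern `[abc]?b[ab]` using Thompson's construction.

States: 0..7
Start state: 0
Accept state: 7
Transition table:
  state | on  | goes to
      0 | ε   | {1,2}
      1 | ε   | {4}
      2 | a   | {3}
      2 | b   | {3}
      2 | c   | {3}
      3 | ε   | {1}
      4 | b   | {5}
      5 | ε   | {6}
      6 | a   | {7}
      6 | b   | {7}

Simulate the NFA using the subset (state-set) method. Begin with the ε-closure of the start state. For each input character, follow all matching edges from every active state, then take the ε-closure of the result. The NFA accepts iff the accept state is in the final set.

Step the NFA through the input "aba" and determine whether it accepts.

S₀ = ε-closure({0}) = {0,1,2,4}
'a' @ 1: {1,3,4}
'b' @ 2: {5,6}
'a' @ 3: {7}  [accepting]
final: {7}; accept 7 in set

Answer: ACCEPT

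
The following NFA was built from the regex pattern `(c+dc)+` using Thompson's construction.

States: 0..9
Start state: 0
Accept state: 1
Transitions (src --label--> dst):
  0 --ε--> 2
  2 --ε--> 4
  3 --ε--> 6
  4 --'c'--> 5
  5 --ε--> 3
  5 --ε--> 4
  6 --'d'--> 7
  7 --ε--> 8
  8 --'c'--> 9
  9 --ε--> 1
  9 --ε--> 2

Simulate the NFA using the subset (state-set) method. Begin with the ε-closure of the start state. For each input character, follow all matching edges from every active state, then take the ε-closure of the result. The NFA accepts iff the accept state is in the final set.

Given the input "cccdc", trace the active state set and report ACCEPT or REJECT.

Answer: ACCEPT

Steps:
initial (ε-close {0}): {0,2,4}
'c' @ 1: {3,4,5,6}
'c' @ 2: {3,4,5,6}
'c' @ 3: {3,4,5,6}
'd' @ 4: {7,8}
'c' @ 5: {1,2,4,9}  ✓accept
final: {1,2,4,9}; accept 1 in set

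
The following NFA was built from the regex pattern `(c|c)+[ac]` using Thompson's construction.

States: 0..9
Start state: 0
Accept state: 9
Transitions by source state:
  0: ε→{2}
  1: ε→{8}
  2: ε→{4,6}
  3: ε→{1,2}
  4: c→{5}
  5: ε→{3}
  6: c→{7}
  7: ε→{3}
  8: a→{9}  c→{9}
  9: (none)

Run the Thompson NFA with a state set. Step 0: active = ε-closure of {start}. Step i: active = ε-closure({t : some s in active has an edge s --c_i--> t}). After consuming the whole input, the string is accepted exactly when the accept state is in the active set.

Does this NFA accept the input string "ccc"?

initial (ε-close {0}): {0,2,4,6}
'c' @ 1: {1,2,3,4,5,6,7,8}
'c' @ 2: {1,2,3,4,5,6,7,8,9}  [accepting]
'c' @ 3: {1,2,3,4,5,6,7,8,9}  [accepting]
after full input: {1,2,3,4,5,6,7,8,9}  (accept=9 in)

Answer: ACCEPT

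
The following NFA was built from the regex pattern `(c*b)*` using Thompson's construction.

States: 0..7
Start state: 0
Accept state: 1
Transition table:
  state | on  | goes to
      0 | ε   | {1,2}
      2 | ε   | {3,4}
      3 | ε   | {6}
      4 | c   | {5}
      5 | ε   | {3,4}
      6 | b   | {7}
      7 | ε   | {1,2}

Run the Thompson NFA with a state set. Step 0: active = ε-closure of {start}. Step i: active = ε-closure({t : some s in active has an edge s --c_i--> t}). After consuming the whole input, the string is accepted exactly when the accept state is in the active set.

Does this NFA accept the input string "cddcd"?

Answer: REJECT

Trace:
initial (ε-close {0}): {0,1,2,3,4,6}
'c' @ 1: {3,4,5,6}
'd' @ 2: {}  — no active states
rest 'dcd' ignored (set empty)
end set {} — state 1 not in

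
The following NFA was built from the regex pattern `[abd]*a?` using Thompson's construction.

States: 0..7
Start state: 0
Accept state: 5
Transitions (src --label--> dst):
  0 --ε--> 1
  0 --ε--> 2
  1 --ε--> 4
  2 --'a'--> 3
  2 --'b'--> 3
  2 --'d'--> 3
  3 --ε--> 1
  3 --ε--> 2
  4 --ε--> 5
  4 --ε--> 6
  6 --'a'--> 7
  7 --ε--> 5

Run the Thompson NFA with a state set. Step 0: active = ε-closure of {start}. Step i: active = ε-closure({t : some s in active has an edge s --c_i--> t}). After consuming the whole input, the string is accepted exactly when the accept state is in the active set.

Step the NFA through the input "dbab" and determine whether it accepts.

Answer: ACCEPT

Steps:
initial (ε-close {0}): {0,1,2,4,5,6}
'd' @ 1: {1,2,3,4,5,6}  (accept∈set)
'b' @ 2: {1,2,3,4,5,6}  (accept∈set)
'a' @ 3: {1,2,3,4,5,6,7}  (accept∈set)
'b' @ 4: {1,2,3,4,5,6}  (accept∈set)
end set {1,2,3,4,5,6} — state 5 in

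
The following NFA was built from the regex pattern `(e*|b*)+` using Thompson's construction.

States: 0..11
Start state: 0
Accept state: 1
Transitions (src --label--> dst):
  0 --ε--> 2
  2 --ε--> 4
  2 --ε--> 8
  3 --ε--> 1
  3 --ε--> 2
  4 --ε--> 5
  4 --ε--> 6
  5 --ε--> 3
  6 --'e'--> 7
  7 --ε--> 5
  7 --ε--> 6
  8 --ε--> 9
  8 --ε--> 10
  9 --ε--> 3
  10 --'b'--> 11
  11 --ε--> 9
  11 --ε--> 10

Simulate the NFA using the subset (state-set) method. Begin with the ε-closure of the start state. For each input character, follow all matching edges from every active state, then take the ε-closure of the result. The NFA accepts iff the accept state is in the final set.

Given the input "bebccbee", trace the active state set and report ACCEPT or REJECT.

start: ε-closure({0}) = {0,1,2,3,4,5,6,8,9,10}
'b' @ 1: {1,2,3,4,5,6,8,9,10,11}  ✓accept
'e' @ 2: {1,2,3,4,5,6,7,8,9,10}  ✓accept
'b' @ 3: {1,2,3,4,5,6,8,9,10,11}  ✓accept
'c' @ 4: {}  — state set empty
rest 'cbee' ignored (set empty)
after full input: {}  (accept=1 not in)

Answer: REJECT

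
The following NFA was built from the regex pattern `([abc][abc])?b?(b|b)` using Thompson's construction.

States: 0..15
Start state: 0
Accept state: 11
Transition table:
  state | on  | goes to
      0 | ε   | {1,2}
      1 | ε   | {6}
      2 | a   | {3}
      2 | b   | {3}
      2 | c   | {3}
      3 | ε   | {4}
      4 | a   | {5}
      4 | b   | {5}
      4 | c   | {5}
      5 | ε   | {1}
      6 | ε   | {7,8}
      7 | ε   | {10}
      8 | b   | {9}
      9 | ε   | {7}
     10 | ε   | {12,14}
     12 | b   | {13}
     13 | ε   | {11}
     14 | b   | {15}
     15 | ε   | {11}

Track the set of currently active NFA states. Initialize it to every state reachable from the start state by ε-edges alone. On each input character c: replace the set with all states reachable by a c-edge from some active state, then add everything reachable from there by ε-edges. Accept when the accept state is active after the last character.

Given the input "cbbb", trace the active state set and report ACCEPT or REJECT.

Answer: ACCEPT

Steps:
initial (ε-close {0}): {0,1,2,6,7,8,10,12,14}
'c' @ 1: {3,4}
'b' @ 2: {1,5,6,7,8,10,12,14}
'b' @ 3: {7,9,10,11,12,13,14,15}  ✓accept
'b' @ 4: {11,13,15}  ✓accept
after full input: {11,13,15}  (accept=11 in)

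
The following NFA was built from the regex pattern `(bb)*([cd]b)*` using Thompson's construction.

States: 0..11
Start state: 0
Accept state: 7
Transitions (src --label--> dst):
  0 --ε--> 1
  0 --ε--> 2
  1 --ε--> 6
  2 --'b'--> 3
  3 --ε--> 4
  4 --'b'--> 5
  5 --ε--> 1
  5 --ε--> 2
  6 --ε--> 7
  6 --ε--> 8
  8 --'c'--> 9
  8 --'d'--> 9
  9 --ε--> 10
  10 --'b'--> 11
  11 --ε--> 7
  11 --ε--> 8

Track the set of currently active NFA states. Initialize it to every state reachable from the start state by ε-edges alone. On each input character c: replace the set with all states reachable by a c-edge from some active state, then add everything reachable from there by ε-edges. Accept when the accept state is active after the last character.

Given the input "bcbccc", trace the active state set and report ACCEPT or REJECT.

S₀ = ε-closure({0}) = {0,1,2,6,7,8}
'b' @ 1: {3,4}
'c' @ 2: {}  — state set empty
rest 'bccc' ignored (set empty)
final: {}; accept 7 not in set

Answer: REJECT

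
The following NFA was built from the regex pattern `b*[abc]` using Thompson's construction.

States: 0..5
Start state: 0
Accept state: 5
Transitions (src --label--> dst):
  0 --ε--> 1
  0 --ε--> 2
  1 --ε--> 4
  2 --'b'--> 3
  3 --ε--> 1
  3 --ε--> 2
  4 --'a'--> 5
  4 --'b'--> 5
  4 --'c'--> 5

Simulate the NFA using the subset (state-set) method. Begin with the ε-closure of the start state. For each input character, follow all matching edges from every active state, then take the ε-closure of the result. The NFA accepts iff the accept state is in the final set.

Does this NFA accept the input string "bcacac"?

S₀ = ε-closure({0}) = {0,1,2,4}
'b' @ 1: {1,2,3,4,5}  (accept∈set)
'c' @ 2: {5}  (accept∈set)
'a' @ 3: {}  — dead — no transitions
rest 'cac' ignored (set empty)
final: {}; accept 5 not in set

Answer: REJECT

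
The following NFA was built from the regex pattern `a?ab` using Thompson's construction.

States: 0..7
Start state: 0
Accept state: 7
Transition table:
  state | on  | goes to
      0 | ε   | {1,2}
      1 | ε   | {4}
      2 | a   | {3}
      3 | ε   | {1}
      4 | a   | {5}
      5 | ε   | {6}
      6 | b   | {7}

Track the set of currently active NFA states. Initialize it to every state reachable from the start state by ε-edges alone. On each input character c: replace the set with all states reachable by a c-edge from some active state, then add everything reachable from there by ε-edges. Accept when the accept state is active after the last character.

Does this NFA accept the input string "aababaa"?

S₀ = ε-closure({0}) = {0,1,2,4}
'a' @ 1: {1,3,4,5,6}
'a' @ 2: {5,6}
'b' @ 3: {7}  ✓accept
'a' @ 4: {}  — dead — no transitions
rest 'baa' ignored (set empty)
end set {} — state 7 not in

Answer: REJECT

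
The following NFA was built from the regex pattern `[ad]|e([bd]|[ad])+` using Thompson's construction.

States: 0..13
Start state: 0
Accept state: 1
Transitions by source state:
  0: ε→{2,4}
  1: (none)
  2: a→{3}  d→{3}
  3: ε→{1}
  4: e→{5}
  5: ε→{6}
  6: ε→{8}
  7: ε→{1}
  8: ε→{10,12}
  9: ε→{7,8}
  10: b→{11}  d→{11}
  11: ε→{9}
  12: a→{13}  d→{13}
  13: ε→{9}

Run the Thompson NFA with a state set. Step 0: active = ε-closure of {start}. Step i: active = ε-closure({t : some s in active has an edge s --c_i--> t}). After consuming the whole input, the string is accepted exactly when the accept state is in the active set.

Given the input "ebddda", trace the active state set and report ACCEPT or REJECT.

Answer: ACCEPT

Steps:
start: ε-closure({0}) = {0,2,4}
'e' @ 1: {5,6,8,10,12}
'b' @ 2: {1,7,8,9,10,11,12}  (accept∈set)
'd' @ 3: {1,7,8,9,10,11,12,13}  (accept∈set)
'd' @ 4: {1,7,8,9,10,11,12,13}  (accept∈set)
'd' @ 5: {1,7,8,9,10,11,12,13}  (accept∈set)
'a' @ 6: {1,7,8,9,10,12,13}  (accept∈set)
end set {1,7,8,9,10,12,13} — state 1 in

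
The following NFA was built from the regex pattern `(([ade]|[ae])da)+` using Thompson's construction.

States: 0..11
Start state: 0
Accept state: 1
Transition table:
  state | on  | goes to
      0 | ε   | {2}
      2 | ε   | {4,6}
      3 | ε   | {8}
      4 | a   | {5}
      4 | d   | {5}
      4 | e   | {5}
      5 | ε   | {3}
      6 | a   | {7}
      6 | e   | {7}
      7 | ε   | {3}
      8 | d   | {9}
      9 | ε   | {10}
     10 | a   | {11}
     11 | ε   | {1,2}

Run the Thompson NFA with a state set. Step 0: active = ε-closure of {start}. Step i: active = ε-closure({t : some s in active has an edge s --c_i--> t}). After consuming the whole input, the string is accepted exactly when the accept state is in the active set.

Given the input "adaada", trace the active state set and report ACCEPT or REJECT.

Answer: ACCEPT

Derivation:
S₀ = ε-closure({0}) = {0,2,4,6}
'a' @ 1: {3,5,7,8}
'd' @ 2: {9,10}
'a' @ 3: {1,2,4,6,11}  ✓accept
'a' @ 4: {3,5,7,8}
'd' @ 5: {9,10}
'a' @ 6: {1,2,4,6,11}  ✓accept
final: {1,2,4,6,11}; accept 1 in set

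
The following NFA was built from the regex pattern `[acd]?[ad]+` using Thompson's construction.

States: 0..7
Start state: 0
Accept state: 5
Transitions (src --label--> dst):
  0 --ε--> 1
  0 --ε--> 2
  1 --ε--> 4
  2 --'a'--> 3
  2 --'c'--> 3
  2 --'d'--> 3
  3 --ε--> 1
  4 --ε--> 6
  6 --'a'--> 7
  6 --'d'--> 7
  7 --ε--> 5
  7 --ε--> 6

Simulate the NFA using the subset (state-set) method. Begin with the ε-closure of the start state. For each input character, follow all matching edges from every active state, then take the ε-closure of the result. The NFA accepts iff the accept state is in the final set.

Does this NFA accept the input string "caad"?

Answer: ACCEPT

Trace:
start: ε-closure({0}) = {0,1,2,4,6}
'c' @ 1: {1,3,4,6}
'a' @ 2: {5,6,7}  (accept∈set)
'a' @ 3: {5,6,7}  (accept∈set)
'd' @ 4: {5,6,7}  (accept∈set)
end set {5,6,7} — state 5 in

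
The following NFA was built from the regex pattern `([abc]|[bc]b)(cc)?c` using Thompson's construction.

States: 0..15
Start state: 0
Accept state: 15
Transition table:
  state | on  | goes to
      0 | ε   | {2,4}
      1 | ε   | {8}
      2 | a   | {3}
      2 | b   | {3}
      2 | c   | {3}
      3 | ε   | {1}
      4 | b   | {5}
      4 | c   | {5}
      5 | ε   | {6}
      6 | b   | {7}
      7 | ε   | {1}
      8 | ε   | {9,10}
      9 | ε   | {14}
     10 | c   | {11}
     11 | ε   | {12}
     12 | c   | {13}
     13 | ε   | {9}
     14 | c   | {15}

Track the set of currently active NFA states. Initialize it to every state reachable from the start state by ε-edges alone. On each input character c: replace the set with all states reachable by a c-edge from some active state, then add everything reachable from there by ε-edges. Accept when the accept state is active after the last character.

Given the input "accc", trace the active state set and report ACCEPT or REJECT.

Answer: ACCEPT

Trace:
S₀ = ε-closure({0}) = {0,2,4}
'a' @ 1: {1,3,8,9,10,14}
'c' @ 2: {11,12,15}  ✓accept
'c' @ 3: {9,13,14}
'c' @ 4: {15}  ✓accept
after full input: {15}  (accept=15 in)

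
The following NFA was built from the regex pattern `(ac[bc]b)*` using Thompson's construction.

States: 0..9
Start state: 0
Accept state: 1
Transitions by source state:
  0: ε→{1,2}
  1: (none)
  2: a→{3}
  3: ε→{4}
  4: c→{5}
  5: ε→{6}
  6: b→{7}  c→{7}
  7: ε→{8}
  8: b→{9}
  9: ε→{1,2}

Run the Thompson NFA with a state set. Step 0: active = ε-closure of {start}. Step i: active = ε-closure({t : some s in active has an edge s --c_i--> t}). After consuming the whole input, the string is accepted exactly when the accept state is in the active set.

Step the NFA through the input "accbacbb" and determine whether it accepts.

Answer: ACCEPT

Steps:
S₀ = ε-closure({0}) = {0,1,2}
'a' @ 1: {3,4}
'c' @ 2: {5,6}
'c' @ 3: {7,8}
'b' @ 4: {1,2,9}  [accepting]
'a' @ 5: {3,4}
'c' @ 6: {5,6}
'b' @ 7: {7,8}
'b' @ 8: {1,2,9}  [accepting]
after full input: {1,2,9}  (accept=1 in)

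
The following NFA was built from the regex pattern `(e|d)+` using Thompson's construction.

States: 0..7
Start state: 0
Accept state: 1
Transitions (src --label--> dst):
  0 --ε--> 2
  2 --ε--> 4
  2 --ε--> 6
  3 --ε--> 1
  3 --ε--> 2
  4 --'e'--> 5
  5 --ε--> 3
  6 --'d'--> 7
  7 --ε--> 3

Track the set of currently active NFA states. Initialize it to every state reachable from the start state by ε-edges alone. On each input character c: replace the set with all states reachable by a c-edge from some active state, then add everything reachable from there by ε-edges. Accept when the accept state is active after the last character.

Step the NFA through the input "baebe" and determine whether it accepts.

initial (ε-close {0}): {0,2,4,6}
'b' @ 1: {}  — state set empty
rest 'aebe' ignored (set empty)
final: {}; accept 1 not in set

Answer: REJECT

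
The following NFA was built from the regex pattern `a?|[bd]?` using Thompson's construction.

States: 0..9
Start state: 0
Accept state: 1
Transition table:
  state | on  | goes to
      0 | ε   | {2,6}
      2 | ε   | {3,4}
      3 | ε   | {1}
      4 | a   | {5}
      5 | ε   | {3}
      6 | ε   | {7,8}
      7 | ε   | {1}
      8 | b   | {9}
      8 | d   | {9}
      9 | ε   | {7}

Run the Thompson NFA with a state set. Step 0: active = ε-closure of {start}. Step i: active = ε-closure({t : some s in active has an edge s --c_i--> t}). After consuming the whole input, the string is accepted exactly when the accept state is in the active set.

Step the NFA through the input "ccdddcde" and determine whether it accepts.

Answer: REJECT

Trace:
initial (ε-close {0}): {0,1,2,3,4,6,7,8}
'c' @ 1: {}  — no active states
rest 'cdddcde' ignored (set empty)
final: {}; accept 1 not in set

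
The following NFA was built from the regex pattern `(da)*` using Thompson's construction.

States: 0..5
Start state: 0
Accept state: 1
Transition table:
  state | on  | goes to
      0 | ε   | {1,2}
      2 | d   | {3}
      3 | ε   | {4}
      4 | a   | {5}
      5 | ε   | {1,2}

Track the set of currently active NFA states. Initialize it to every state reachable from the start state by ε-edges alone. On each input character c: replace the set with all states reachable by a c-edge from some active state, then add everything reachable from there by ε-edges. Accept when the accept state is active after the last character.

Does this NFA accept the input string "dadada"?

start: ε-closure({0}) = {0,1,2}
'd' @ 1: {3,4}
'a' @ 2: {1,2,5}  [accepting]
'd' @ 3: {3,4}
'a' @ 4: {1,2,5}  [accepting]
'd' @ 5: {3,4}
'a' @ 6: {1,2,5}  [accepting]
final: {1,2,5}; accept 1 in set

Answer: ACCEPT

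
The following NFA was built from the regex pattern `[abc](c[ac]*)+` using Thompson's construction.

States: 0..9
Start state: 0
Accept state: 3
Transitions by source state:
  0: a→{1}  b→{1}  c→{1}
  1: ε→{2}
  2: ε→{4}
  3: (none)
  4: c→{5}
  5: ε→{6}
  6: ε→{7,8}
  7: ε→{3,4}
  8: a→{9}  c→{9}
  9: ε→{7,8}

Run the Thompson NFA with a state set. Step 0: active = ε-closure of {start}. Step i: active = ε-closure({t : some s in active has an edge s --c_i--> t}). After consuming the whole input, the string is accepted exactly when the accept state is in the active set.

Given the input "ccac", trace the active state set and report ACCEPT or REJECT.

S₀ = ε-closure({0}) = {0}
'c' @ 1: {1,2,4}
'c' @ 2: {3,4,5,6,7,8}  [accepting]
'a' @ 3: {3,4,7,8,9}  [accepting]
'c' @ 4: {3,4,5,6,7,8,9}  [accepting]
after full input: {3,4,5,6,7,8,9}  (accept=3 in)

Answer: ACCEPT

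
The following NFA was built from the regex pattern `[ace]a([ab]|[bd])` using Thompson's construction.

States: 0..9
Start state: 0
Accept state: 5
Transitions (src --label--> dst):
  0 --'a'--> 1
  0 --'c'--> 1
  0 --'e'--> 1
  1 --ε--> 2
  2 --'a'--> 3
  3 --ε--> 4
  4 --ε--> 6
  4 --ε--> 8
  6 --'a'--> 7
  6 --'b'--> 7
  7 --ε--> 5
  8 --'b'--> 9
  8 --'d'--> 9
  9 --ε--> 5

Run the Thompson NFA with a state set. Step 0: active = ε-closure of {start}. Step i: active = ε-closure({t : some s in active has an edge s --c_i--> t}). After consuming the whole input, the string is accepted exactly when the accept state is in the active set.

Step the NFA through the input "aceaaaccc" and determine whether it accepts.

Answer: REJECT

Trace:
initial (ε-close {0}): {0}
'a' @ 1: {1,2}
'c' @ 2: {}  — state set empty
rest 'eaaaccc' ignored (set empty)
after full input: {}  (accept=5 not in)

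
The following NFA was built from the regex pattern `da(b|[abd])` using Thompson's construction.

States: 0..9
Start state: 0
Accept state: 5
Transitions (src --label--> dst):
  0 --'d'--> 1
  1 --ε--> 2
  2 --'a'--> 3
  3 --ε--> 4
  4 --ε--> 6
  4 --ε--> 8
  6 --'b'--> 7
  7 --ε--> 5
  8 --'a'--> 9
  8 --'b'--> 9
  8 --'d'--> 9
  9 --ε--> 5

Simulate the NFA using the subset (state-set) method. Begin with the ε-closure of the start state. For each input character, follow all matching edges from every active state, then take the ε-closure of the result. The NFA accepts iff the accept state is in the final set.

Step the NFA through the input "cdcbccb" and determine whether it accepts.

S₀ = ε-closure({0}) = {0}
'c' @ 1: {}  — dead — no transitions
rest 'dcbccb' ignored (set empty)
after full input: {}  (accept=5 not in)

Answer: REJECT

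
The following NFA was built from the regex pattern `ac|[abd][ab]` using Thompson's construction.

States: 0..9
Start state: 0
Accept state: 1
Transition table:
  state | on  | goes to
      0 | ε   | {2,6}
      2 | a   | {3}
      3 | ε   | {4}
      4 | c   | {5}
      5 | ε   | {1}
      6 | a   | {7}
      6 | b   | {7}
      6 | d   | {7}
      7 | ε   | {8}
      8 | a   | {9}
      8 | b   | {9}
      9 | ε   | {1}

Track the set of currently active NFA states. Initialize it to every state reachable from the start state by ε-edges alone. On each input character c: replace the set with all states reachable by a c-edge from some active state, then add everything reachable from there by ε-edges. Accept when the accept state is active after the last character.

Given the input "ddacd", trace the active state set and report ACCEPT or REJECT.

Answer: REJECT

Steps:
start: ε-closure({0}) = {0,2,6}
'd' @ 1: {7,8}
'd' @ 2: {}  — dead — no transitions
rest 'acd' ignored (set empty)
end set {} — state 1 not in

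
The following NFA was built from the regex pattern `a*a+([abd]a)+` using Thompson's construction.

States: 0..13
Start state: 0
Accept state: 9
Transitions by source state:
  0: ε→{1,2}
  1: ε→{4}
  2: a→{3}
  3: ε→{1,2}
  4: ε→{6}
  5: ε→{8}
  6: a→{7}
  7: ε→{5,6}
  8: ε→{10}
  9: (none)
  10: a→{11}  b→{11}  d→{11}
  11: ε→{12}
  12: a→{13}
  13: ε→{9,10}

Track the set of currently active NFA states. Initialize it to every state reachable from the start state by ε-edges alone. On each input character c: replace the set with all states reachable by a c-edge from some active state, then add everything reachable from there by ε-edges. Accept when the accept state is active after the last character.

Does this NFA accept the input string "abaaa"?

Answer: ACCEPT

Derivation:
start: ε-closure({0}) = {0,1,2,4,6}
'a' @ 1: {1,2,3,4,5,6,7,8,10}
'b' @ 2: {11,12}
'a' @ 3: {9,10,13}  (accept∈set)
'a' @ 4: {11,12}
'a' @ 5: {9,10,13}  (accept∈set)
final: {9,10,13}; accept 9 in set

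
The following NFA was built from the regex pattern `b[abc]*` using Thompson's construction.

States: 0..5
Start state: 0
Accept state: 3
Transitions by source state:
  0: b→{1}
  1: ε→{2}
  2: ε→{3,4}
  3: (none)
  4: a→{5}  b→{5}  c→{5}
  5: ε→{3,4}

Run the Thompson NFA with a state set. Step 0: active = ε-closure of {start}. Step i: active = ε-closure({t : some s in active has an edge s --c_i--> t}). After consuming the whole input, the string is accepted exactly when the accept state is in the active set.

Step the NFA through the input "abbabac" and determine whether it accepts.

start: ε-closure({0}) = {0}
'a' @ 1: {}  — state set empty
rest 'bbabac' ignored (set empty)
final: {}; accept 3 not in set

Answer: REJECT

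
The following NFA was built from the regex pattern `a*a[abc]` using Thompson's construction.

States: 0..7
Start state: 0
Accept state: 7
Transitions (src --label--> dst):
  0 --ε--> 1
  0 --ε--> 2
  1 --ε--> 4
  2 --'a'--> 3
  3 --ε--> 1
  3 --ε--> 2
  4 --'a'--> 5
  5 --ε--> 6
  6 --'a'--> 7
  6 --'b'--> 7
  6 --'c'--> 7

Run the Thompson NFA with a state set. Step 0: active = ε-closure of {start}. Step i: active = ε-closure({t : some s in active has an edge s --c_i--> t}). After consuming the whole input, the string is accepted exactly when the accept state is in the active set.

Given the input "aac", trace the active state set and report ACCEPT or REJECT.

Answer: ACCEPT

Trace:
S₀ = ε-closure({0}) = {0,1,2,4}
'a' @ 1: {1,2,3,4,5,6}
'a' @ 2: {1,2,3,4,5,6,7}  (accept∈set)
'c' @ 3: {7}  (accept∈set)
after full input: {7}  (accept=7 in)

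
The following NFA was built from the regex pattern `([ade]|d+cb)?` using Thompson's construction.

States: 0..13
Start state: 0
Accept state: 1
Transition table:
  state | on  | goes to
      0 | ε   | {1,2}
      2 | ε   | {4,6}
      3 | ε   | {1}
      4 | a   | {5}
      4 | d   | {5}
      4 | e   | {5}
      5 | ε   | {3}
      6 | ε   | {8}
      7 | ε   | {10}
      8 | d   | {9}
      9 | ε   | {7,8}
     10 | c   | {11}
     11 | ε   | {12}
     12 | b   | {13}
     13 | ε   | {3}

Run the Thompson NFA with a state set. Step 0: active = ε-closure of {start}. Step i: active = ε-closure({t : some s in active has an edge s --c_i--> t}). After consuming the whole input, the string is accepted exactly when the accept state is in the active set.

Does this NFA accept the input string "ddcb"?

S₀ = ε-closure({0}) = {0,1,2,4,6,8}
'd' @ 1: {1,3,5,7,8,9,10}  [accepting]
'd' @ 2: {7,8,9,10}
'c' @ 3: {11,12}
'b' @ 4: {1,3,13}  [accepting]
final: {1,3,13}; accept 1 in set

Answer: ACCEPT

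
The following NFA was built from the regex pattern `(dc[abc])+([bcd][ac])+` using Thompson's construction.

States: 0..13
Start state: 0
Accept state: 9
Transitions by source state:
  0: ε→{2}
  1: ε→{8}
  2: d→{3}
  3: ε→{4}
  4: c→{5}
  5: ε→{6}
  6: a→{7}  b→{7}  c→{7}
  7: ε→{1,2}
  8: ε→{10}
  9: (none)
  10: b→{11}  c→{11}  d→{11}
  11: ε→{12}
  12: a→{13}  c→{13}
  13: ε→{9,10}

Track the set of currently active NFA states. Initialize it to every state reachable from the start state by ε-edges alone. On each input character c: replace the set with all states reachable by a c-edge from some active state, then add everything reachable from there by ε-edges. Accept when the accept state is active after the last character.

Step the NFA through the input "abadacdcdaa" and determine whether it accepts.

initial (ε-close {0}): {0,2}
'a' @ 1: {}  — no active states
rest 'badacdcdaa' ignored (set empty)
end set {} — state 9 not in

Answer: REJECT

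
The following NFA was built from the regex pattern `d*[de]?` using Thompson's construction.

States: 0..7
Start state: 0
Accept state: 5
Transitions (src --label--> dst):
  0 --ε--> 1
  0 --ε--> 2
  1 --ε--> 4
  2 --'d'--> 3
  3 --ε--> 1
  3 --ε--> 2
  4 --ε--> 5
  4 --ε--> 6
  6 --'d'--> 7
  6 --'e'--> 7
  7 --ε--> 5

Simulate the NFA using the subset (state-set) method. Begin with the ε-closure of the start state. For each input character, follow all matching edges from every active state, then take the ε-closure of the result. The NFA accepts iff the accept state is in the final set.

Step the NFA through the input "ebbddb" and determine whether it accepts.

initial (ε-close {0}): {0,1,2,4,5,6}
'e' @ 1: {5,7}  (accept∈set)
'b' @ 2: {}  — dead — no transitions
rest 'bddb' ignored (set empty)
final: {}; accept 5 not in set

Answer: REJECT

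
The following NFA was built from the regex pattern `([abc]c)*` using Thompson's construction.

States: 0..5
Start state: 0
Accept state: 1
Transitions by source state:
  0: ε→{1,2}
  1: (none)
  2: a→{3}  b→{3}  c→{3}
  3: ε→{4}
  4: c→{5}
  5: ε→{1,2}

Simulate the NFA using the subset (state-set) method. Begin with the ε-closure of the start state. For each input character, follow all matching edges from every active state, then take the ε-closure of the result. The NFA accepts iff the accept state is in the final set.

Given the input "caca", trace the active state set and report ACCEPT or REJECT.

start: ε-closure({0}) = {0,1,2}
'c' @ 1: {3,4}
'a' @ 2: {}  — dead — no transitions
rest 'ca' ignored (set empty)
end set {} — state 1 not in

Answer: REJECT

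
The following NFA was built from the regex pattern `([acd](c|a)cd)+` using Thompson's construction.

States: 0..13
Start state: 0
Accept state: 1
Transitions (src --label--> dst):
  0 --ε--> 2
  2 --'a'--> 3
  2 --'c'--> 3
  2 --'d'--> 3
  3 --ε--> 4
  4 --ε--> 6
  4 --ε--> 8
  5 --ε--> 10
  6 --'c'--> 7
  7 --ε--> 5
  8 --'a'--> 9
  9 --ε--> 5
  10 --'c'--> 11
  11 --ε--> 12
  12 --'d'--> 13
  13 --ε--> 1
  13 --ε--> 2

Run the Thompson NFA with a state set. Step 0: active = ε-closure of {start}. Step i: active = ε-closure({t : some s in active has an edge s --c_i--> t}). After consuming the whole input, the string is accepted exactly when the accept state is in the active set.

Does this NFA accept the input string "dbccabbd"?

start: ε-closure({0}) = {0,2}
'd' @ 1: {3,4,6,8}
'b' @ 2: {}  — state set empty
rest 'ccabbd' ignored (set empty)
after full input: {}  (accept=1 not in)

Answer: REJECT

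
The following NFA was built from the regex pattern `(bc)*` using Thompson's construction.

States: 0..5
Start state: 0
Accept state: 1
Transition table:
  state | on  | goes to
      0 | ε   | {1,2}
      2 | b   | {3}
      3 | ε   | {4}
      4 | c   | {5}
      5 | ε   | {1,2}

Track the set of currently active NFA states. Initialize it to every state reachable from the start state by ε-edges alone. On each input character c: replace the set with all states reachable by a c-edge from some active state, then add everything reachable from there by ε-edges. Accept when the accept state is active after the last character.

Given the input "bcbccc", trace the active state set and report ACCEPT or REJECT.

start: ε-closure({0}) = {0,1,2}
'b' @ 1: {3,4}
'c' @ 2: {1,2,5}  ✓accept
'b' @ 3: {3,4}
'c' @ 4: {1,2,5}  ✓accept
'c' @ 5: {}  — state set empty
rest 'c' ignored (set empty)
after full input: {}  (accept=1 not in)

Answer: REJECT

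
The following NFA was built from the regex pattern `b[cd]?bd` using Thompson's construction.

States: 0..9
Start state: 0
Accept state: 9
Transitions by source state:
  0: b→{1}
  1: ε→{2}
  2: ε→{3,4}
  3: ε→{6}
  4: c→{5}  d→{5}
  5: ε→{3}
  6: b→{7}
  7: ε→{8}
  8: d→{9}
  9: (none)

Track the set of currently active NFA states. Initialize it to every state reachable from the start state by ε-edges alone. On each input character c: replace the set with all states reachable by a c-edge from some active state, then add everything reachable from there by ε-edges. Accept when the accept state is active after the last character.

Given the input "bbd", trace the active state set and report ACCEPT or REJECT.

S₀ = ε-closure({0}) = {0}
'b' @ 1: {1,2,3,4,6}
'b' @ 2: {7,8}
'd' @ 3: {9}  ✓accept
after full input: {9}  (accept=9 in)

Answer: ACCEPT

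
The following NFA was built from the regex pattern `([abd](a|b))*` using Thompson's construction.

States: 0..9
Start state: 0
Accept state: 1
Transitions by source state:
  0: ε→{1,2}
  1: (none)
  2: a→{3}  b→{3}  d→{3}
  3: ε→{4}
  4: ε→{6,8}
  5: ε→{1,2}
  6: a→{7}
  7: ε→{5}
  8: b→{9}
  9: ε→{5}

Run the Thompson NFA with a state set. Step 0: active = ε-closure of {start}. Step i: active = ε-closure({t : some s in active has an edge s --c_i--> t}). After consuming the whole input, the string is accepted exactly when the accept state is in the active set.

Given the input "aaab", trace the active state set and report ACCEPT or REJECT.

S₀ = ε-closure({0}) = {0,1,2}
'a' @ 1: {3,4,6,8}
'a' @ 2: {1,2,5,7}  (accept∈set)
'a' @ 3: {3,4,6,8}
'b' @ 4: {1,2,5,9}  (accept∈set)
after full input: {1,2,5,9}  (accept=1 in)

Answer: ACCEPT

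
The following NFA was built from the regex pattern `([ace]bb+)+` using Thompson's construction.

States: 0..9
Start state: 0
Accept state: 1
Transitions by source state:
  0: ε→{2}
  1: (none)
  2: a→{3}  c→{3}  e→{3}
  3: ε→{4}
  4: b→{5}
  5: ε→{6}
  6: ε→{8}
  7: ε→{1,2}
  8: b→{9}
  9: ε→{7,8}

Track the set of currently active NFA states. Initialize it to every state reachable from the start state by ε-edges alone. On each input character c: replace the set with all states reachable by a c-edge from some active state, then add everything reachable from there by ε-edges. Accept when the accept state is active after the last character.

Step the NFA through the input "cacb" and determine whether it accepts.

Answer: REJECT

Trace:
S₀ = ε-closure({0}) = {0,2}
'c' @ 1: {3,4}
'a' @ 2: {}  — no active states
rest 'cb' ignored (set empty)
end set {} — state 1 not in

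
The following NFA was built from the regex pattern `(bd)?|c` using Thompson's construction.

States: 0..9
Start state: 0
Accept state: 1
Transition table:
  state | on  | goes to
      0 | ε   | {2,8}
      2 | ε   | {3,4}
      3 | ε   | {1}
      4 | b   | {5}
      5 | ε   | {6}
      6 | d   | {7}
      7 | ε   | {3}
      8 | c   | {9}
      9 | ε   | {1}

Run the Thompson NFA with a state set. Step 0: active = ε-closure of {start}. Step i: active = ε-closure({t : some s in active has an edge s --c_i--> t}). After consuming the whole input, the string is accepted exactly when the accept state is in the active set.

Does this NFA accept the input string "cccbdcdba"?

Answer: REJECT

Trace:
S₀ = ε-closure({0}) = {0,1,2,3,4,8}
'c' @ 1: {1,9}  (accept∈set)
'c' @ 2: {}  — state set empty
rest 'cbdcdba' ignored (set empty)
end set {} — state 1 not in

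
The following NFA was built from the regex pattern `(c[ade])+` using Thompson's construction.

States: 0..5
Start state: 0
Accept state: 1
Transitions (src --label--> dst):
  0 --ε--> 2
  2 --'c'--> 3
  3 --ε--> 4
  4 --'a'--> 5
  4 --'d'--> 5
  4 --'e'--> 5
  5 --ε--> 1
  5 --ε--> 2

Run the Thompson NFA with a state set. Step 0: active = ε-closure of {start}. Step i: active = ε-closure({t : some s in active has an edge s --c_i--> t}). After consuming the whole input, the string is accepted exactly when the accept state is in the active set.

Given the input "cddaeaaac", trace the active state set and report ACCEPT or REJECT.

Answer: REJECT

Trace:
S₀ = ε-closure({0}) = {0,2}
'c' @ 1: {3,4}
'd' @ 2: {1,2,5}  [accepting]
'd' @ 3: {}  — state set empty
rest 'aeaaac' ignored (set empty)
final: {}; accept 1 not in set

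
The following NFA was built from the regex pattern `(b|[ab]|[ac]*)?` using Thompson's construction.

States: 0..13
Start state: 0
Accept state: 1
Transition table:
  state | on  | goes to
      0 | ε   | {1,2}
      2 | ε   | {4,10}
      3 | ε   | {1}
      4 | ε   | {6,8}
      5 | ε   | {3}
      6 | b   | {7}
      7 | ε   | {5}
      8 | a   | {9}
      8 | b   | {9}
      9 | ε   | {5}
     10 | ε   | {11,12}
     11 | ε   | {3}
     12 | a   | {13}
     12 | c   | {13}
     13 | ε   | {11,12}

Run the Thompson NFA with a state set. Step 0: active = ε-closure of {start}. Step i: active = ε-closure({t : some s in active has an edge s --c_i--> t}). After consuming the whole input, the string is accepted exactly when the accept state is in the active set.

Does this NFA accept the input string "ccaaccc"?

start: ε-closure({0}) = {0,1,2,3,4,6,8,10,11,12}
'c' @ 1: {1,3,11,12,13}  (accept∈set)
'c' @ 2: {1,3,11,12,13}  (accept∈set)
'a' @ 3: {1,3,11,12,13}  (accept∈set)
'a' @ 4: {1,3,11,12,13}  (accept∈set)
'c' @ 5: {1,3,11,12,13}  (accept∈set)
'c' @ 6: {1,3,11,12,13}  (accept∈set)
'c' @ 7: {1,3,11,12,13}  (accept∈set)
after full input: {1,3,11,12,13}  (accept=1 in)

Answer: ACCEPT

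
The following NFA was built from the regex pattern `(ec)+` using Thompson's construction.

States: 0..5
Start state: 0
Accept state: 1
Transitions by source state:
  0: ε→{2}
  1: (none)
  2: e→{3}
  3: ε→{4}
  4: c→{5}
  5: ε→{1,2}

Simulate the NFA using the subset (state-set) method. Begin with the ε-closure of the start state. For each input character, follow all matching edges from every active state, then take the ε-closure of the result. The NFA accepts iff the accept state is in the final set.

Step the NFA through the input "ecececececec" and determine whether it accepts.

S₀ = ε-closure({0}) = {0,2}
'e' @ 1: {3,4}
'c' @ 2: {1,2,5}  (accept∈set)
'e' @ 3: {3,4}
'c' @ 4: {1,2,5}  (accept∈set)
'e' @ 5: {3,4}
'c' @ 6: {1,2,5}  (accept∈set)
'e' @ 7: {3,4}
'c' @ 8: {1,2,5}  (accept∈set)
'e' @ 9: {3,4}
'c' @ 10: {1,2,5}  (accept∈set)
'e' @ 11: {3,4}
'c' @ 12: {1,2,5}  (accept∈set)
final: {1,2,5}; accept 1 in set

Answer: ACCEPT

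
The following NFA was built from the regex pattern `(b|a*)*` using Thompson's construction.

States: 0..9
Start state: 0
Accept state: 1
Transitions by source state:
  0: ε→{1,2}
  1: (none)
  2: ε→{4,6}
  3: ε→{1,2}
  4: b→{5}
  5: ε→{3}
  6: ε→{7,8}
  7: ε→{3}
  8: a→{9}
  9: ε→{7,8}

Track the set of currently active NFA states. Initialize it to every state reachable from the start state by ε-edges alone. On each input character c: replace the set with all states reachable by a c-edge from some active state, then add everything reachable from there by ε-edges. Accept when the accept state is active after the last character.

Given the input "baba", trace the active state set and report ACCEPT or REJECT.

S₀ = ε-closure({0}) = {0,1,2,3,4,6,7,8}
'b' @ 1: {1,2,3,4,5,6,7,8}  (accept∈set)
'a' @ 2: {1,2,3,4,6,7,8,9}  (accept∈set)
'b' @ 3: {1,2,3,4,5,6,7,8}  (accept∈set)
'a' @ 4: {1,2,3,4,6,7,8,9}  (accept∈set)
after full input: {1,2,3,4,6,7,8,9}  (accept=1 in)

Answer: ACCEPT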